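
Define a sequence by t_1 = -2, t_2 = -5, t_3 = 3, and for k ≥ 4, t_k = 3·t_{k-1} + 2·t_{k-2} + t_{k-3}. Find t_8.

Step forward from the initial values:
t_4 = -3;  t_5 = -8;  t_6 = -27;  t_7 = -100;  t_8 = -362.

-362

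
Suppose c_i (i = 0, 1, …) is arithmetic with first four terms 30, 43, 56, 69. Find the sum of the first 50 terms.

17425

Common difference d = 13.
c_i = 30 + (i - 0)·13.
c_{49} = 667; S = 50·(30 + 667)/2 = 17425.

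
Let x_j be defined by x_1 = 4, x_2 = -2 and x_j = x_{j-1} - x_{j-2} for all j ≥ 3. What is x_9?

-6

Iterate the recurrence:
x_3 = -6, x_4 = -4, x_5 = 2, x_6 = 6, x_7 = 4, x_8 = -2, x_9 = -6.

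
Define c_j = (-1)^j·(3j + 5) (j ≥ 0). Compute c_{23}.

(-1)^23 = -1; 3j + 5 at j=23 is 74; so c_{23} = -74.

-74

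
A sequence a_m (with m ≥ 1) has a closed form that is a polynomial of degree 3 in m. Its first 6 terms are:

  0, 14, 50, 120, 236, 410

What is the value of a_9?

1400

1st diffs: 14, 36, 70, 116, 174.
2nd diffs: 22, 34, 46, 58.
3rd diffs: 12, 12, 12 (constant).
So a_m = 2m^3 - m^2 + 3m - 4.
Evaluating at m = 9 gives a_9 = 1400.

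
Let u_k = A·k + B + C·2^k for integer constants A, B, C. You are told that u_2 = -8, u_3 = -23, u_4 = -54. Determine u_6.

-244

Plug in k = 2, 3, 4: 2A + B + 4C = -8; 3A + B + 8C = -23; 4A + B + 16C = -54.
Subtracting the first from the second: A + 4C = -15.
Subtracting the second from the third: A + 8C = -31.
Solving: C = -4, A = 1, then B = 6.
Therefore u_6 = 6 + 6 + (-4)·64 = -244.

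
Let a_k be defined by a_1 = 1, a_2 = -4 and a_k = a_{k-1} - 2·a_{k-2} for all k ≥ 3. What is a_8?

a_3 = -6;  a_4 = 2;  a_5 = 14;  a_6 = 10;  a_7 = -18;  a_8 = -38.

-38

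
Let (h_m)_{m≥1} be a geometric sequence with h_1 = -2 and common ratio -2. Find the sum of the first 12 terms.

h_m = (-2)·(-2)^(m-1).
S = (-2)·((-2)^12 - 1)/(-2 - 1) = (-2)·(4096 - 1)/(-3) = 2730.

2730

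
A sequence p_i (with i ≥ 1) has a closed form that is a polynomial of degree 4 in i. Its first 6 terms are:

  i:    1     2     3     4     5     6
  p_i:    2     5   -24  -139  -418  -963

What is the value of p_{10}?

-8683

1st diffs: 3, -29, -115, -279, -545.
2nd diffs: -32, -86, -164, -266.
3rd diffs: -54, -78, -102.
4th diffs: -24, -24 (constant).
So p_i = -i^4 + i^3 + 3i^2 + 2i - 3.
Evaluating at i = 10 gives p_{10} = -8683.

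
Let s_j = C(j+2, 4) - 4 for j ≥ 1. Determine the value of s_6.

C(8, 4) = 70, so s_6 = 66.

66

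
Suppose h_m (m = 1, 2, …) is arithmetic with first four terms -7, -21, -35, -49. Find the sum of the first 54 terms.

-20412

Common difference d = -14.
h_m = -7 + (m - 1)·(-14).
h_{54} = -749; S = 54·(-7 + (-749))/2 = -20412.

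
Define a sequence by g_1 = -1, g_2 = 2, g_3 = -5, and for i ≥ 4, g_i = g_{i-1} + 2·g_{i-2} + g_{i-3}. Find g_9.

Applying the relation repeatedly:
g_4 = -2;  g_5 = -10;  g_6 = -19;  g_7 = -41;  g_8 = -89;  g_9 = -190.

-190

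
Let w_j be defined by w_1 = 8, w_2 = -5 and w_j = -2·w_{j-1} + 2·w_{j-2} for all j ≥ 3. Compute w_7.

1304

Iterate the recurrence:
w_3 = 26  w_4 = -62  w_5 = 176  w_6 = -476  w_7 = 1304.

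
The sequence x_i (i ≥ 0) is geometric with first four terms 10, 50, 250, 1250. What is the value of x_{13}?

Common ratio r = 5.
x_i = 10·5^(i-0).
x_{13} = 10·5^13 = 12207031250.

12207031250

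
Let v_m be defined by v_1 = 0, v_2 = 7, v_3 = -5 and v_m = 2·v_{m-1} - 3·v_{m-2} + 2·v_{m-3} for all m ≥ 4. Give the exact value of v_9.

Iterate the recurrence:
v_4 = -31, v_5 = -33, v_6 = 17, v_7 = 71, v_8 = 25, v_9 = -129.

-129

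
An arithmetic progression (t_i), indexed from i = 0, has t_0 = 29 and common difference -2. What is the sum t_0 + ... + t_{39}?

t_i = 29 + (i - 0)·(-2).
t_{39} = -49; S = 40·(29 + (-49))/2 = -400.

-400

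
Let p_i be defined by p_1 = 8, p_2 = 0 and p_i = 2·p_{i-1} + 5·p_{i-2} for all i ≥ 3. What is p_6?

1120

p_3 = 40  p_4 = 80  p_5 = 360  p_6 = 1120.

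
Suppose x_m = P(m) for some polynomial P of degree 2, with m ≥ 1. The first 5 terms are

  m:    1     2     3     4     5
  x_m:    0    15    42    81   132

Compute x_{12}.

1st diffs: 15, 27, 39, 51.
2nd diffs: 12, 12, 12 (constant).
Newton forward-difference form: x_m = 15·C(m-1,1) + 12·C(m-1,2).
At m = 12: m-1 = 11, so x_{12} = 165 + 660 = 825.

825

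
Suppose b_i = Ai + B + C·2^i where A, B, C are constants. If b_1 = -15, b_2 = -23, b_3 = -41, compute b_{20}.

At i = 1, 2, 3: A + B + 2C = -15; 2A + B + 4C = -23; 3A + B + 8C = -41.
Subtracting the first from the second: A + 2C = -8.
Subtracting the second from the third: A + 4C = -18.
Solving: C = -5, A = 2, then B = -7.
Hence b_{20} = 2·20 + (-7) + (-5)·1048576 = -5242847.

-5242847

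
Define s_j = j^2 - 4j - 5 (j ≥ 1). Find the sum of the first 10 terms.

115

Over j = 1..10: Σj = 55, Σj² = 385.
Total = (1)·385 + (-4)·55 + (-5)·10 = 115.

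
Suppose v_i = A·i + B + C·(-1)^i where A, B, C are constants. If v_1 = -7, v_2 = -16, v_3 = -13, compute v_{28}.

-94

Write the equations: A + B - C = -7; 2A + B + C = -16; 3A + B - C = -13.
Subtracting the first from the second: A + 2C = -9.
Subtracting the second from the third: A - 2C = 3.
Solving: C = -3, A = -3, then B = -7.
So v_i = -3·i + (-7) + (-3)·(-1)^i; at i=28 this is -94.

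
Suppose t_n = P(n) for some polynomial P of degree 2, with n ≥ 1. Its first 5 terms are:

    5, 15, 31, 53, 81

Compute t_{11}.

1st diffs: 10, 16, 22, 28.
2nd diffs: 6, 6, 6 (constant).
So t_n = 3n^2 + n + 1.
Evaluating at n = 11 gives t_{11} = 375.

375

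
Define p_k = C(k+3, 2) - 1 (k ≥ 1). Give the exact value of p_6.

C(9, 2) = 36, so p_6 = 35.

35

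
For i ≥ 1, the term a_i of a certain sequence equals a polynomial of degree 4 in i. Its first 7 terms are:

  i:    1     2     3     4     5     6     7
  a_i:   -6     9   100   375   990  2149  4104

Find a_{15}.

1st diffs: 15, 91, 275, 615, 1159, 1955.
2nd diffs: 76, 184, 340, 544, 796.
3rd diffs: 108, 156, 204, 252.
4th diffs: 48, 48, 48 (constant).
So a_i = 2i^4 - 2i^3 - i - 5.
Evaluating at i = 15 gives a_{15} = 94480.

94480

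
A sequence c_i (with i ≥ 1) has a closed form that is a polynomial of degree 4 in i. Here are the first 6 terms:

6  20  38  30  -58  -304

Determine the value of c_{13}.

-18042

1st diffs: 14, 18, -8, -88, -246.
2nd diffs: 4, -26, -80, -158.
3rd diffs: -30, -54, -78.
4th diffs: -24, -24 (constant).
Newton forward-difference form: c_i = 6 + 14·C(i-1,1) + 4·C(i-1,2) + (-30)·C(i-1,3) + (-24)·C(i-1,4).
At i = 13: i-1 = 12, so c_{13} = 6 + 168 + 264 - 6600 - 11880 = -18042.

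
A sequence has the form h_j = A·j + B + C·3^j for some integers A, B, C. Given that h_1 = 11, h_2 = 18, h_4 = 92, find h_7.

Write the equations: A + B + 3C = 11; 2A + B + 9C = 18; 4A + B + 81C = 92.
Subtracting the first from the second: A + 6C = 7.
Subtracting the second from the third: 2A + 72C = 74.
Solving: C = 1, A = 1, then B = 7.
So h_j = 1·j + 7 + 1·3^j; at j=7 this is 2201.

2201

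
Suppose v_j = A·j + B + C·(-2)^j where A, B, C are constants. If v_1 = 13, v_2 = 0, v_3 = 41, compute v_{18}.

-786340

At j = 1, 2, 3: A + B - 2C = 13; 2A + B + 4C = 0; 3A + B - 8C = 41.
Subtracting the first from the second: A + 6C = -13.
Subtracting the second from the third: A - 12C = 41.
Solving: C = -3, A = 5, then B = 2.
Therefore v_{18} = 90 + 2 + (-3)·262144 = -786340.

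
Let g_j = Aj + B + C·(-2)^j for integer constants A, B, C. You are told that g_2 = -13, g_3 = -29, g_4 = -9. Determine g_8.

Plug in j = 2, 3, 4: 2A + B + 4C = -13; 3A + B - 8C = -29; 4A + B + 16C = -9.
Subtracting the first from the second: A - 12C = -16.
Subtracting the second from the third: A + 24C = 20.
Solving: C = 1, A = -4, then B = -9.
Therefore g_8 = -32 + (-9) + 1·256 = 215.

215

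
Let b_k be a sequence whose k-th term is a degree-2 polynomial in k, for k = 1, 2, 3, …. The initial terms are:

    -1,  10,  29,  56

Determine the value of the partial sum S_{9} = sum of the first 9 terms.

1059

1st diffs: 11, 19, 27.
2nd diffs: 8, 8 (constant).
Newton forward-difference form: b_k = -1 + 11·C(k-1,1) + 8·C(k-1,2).
Continuing: …, 91, 134, 185, 244, …, b_9 = 311.
Summing k = 1..9 (9 terms) gives 1059.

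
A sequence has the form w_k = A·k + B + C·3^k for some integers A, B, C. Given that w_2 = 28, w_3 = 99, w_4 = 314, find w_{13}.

6377273

Plug in k = 2, 3, 4: 2A + B + 9C = 28; 3A + B + 27C = 99; 4A + B + 81C = 314.
Subtracting the first from the second: A + 18C = 71.
Subtracting the second from the third: A + 54C = 215.
Solving: C = 4, A = -1, then B = -6.
Hence w_{13} = -1·13 + (-6) + 4·1594323 = 6377273.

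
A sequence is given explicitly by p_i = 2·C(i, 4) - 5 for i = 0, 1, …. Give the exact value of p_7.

65

C(7, 4) = 35, so p_7 = 65.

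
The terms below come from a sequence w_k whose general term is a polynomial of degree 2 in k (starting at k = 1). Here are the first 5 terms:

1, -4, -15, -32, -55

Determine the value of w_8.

1st diffs: -5, -11, -17, -23.
2nd diffs: -6, -6, -6 (constant).
Newton forward-difference form: w_k = 1 + (-5)·C(k-1,1) + (-6)·C(k-1,2).
At k = 8: k-1 = 7, so w_8 = 1 - 35 - 126 = -160.

-160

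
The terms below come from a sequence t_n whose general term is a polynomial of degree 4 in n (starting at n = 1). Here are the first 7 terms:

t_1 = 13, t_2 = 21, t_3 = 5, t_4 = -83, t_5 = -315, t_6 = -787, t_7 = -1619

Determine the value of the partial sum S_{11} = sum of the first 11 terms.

-30305

1st diffs: 8, -16, -88, -232, -472, -832.
2nd diffs: -24, -72, -144, -240, -360.
3rd diffs: -48, -72, -96, -120.
4th diffs: -24, -24, -24 (constant).
So t_n = -n^4 + 2n^3 + n^2 + 6n + 5.
Continuing: -2955, -4963, -7835, -11787.
Summing n = 1..11 (11 terms) gives -30305.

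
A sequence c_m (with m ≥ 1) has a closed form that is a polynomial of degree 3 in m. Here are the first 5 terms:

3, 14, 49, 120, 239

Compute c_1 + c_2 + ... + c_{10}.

1st diffs: 11, 35, 71, 119.
2nd diffs: 24, 36, 48.
3rd diffs: 12, 12 (constant).
Newton forward-difference form: c_m = 3 + 11·C(m-1,1) + 24·C(m-1,2) + 12·C(m-1,3).
Continuing: …, 418, 669, 1004, 1435, …, c_{10} = 1974.
Summing m = 1..10 (10 terms) gives 5925.

5925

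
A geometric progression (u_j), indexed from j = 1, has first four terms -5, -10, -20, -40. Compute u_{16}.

-163840

Common ratio r = 2.
u_j = (-5)·2^(j-1).
u_{16} = (-5)·2^15 = -163840.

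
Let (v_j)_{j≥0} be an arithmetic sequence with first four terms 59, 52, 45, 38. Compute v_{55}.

-326

Common difference d = -7.
v_j = 59 + (j - 0)·(-7).
v_{55} = 59 + 55·(-7) = -326.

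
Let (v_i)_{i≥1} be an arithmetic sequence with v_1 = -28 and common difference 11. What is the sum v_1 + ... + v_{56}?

15372

v_i = -28 + (i - 1)·11.
v_{56} = 577; S = 56·(-28 + 577)/2 = 15372.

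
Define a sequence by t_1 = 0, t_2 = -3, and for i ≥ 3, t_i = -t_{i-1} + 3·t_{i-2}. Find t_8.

-291

Iterate the recurrence:
t_3 = 3;  t_4 = -12;  t_5 = 21;  t_6 = -57;  t_7 = 120;  t_8 = -291.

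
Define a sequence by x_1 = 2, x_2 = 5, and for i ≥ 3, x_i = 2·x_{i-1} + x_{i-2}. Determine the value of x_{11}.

13860

Applying the relation repeatedly:
x_3 = 12; x_4 = 29; x_5 = 70; x_6 = 169; x_7 = 408; x_8 = 985; x_9 = 2378; x_{10} = 5741; x_{11} = 13860.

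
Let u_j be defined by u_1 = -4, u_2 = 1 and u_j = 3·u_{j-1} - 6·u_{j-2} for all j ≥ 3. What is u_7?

Applying the relation repeatedly:
u_3 = 27; u_4 = 75; u_5 = 63; u_6 = -261; u_7 = -1161.

-1161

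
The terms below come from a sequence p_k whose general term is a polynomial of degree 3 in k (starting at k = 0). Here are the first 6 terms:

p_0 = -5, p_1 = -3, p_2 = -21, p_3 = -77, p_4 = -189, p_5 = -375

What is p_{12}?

-5261

1st diffs: 2, -18, -56, -112, -186.
2nd diffs: -20, -38, -56, -74.
3rd diffs: -18, -18, -18 (constant).
Newton forward-difference form: p_k = -5 + 2·C(k,1) + (-20)·C(k,2) + (-18)·C(k,3).
At k = 12: k = 12, so p_{12} = -5 + 24 - 1320 - 3960 = -5261.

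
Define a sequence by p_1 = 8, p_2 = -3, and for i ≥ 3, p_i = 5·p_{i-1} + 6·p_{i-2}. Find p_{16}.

335846417547

p_3 = 33;  p_4 = 147;  p_5 = 933;  …;  p_{13} = 1554844533;  p_{14} = 9329067147;  p_{15} = 55974402933;  p_{16} = 335846417547.
(Characteristic roots are 6 and -1.)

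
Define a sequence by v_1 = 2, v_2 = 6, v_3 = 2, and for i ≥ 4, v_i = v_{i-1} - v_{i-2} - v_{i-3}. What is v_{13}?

-14

Iterate the recurrence:
v_4 = -6, v_5 = -14, v_6 = -10, v_7 = 10, v_8 = 34, v_9 = 34, v_{10} = -10, v_{11} = -78, v_{12} = -102, v_{13} = -14.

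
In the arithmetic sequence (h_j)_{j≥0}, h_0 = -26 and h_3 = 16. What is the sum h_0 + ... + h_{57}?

21634

Common difference d = (16 - (-26)) / (3 - 0) = 14.
h_j = -26 + (j - 0)·14.
h_{57} = 772; S = 58·(-26 + 772)/2 = 21634.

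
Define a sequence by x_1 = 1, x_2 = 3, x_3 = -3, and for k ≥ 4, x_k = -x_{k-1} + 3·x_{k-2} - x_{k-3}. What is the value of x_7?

-139

Applying the relation repeatedly:
x_4 = 11  x_5 = -23  x_6 = 59  x_7 = -139.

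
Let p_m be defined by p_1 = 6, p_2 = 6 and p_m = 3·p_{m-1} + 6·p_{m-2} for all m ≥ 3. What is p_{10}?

1446822

p_3 = 54;  p_4 = 198;  p_5 = 918;  p_6 = 3942;  p_7 = 17334;  p_8 = 75654;  p_9 = 330966;  p_{10} = 1446822.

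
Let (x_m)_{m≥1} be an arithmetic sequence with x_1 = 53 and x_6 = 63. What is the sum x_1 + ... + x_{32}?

2688

Common difference d = (63 - 53) / (6 - 1) = 2.
x_m = 53 + (m - 1)·2.
x_{32} = 115; S = 32·(53 + 115)/2 = 2688.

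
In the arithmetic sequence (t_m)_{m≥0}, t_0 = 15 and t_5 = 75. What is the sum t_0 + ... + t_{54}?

18645

Common difference d = (75 - 15) / (5 - 0) = 12.
t_m = 15 + (m - 0)·12.
t_{54} = 663; S = 55·(15 + 663)/2 = 18645.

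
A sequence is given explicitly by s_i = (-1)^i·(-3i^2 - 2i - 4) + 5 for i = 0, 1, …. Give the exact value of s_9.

(-1)^9 = -1; -3i^2 - 2i - 4 at i=9 is -265; so s_9 = 270.

270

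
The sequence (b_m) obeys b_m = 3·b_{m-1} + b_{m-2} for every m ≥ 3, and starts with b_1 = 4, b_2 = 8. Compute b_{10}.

b_3 = 28  b_4 = 92  b_5 = 304  b_6 = 1004  b_7 = 3316  b_8 = 10952  b_9 = 36172  b_{10} = 119468.

119468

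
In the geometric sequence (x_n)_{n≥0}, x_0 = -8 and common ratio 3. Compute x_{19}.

x_n = (-8)·3^(n-0).
x_{19} = (-8)·3^19 = -9298091736.

-9298091736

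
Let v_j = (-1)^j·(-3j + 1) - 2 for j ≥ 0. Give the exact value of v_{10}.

(-1)^10 = 1; -3j + 1 at j=10 is -29; so v_{10} = -31.

-31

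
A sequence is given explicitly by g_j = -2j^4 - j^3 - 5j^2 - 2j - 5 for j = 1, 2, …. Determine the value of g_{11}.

g_{11} = -2·11^4 - 1·11^3 - 5·11^2 - 2·11 - 5 = -31245.

-31245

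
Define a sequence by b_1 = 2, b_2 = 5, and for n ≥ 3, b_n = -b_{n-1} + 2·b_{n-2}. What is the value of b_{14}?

Iterate the recurrence:
b_3 = -1, b_4 = 11, b_5 = -13, …, b_{11} = -1021, b_{12} = 2051, b_{13} = -4093, b_{14} = 8195.
(Characteristic roots are 1 and -2.)

8195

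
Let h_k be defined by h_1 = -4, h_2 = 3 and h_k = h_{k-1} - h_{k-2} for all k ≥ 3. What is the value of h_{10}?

Step forward from the initial values:
h_3 = 7; h_4 = 4; h_5 = -3; h_6 = -7; h_7 = -4; h_8 = 3; h_9 = 7; h_{10} = 4.

4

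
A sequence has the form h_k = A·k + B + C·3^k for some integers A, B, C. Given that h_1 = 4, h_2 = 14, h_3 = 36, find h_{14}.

4783022

Write the equations: A + B + 3C = 4; 2A + B + 9C = 14; 3A + B + 27C = 36.
Subtracting the first from the second: A + 6C = 10.
Subtracting the second from the third: A + 18C = 22.
Solving: C = 1, A = 4, then B = -3.
Hence h_{14} = 4·14 + (-3) + 1·4782969 = 4783022.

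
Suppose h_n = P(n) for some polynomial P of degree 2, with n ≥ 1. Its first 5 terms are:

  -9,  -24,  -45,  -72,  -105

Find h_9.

-297

1st diffs: -15, -21, -27, -33.
2nd diffs: -6, -6, -6 (constant).
Newton forward-difference form: h_n = -9 + (-15)·C(n-1,1) + (-6)·C(n-1,2).
At n = 9: n-1 = 8, so h_9 = -9 - 120 - 168 = -297.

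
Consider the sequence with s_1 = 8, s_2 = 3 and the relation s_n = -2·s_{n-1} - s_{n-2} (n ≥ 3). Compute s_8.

s_3 = -14, s_4 = 25, s_5 = -36, s_6 = 47, s_7 = -58, s_8 = 69.
(Characteristic roots are -1 and -1.)

69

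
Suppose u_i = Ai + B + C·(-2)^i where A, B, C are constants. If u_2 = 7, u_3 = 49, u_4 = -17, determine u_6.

-149

Plug in i = 2, 3, 4: 2A + B + 4C = 7; 3A + B - 8C = 49; 4A + B + 16C = -17.
Subtracting the first from the second: A - 12C = 42.
Subtracting the second from the third: A + 24C = -66.
Solving: C = -3, A = 6, then B = 7.
So u_i = 6·i + 7 + (-3)·(-2)^i; at i=6 this is -149.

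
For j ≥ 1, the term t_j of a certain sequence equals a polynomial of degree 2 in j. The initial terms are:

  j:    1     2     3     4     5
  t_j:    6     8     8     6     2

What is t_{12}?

-82

1st diffs: 2, 0, -2, -4.
2nd diffs: -2, -2, -2 (constant).
So t_j = -j^2 + 5j + 2.
Evaluating at j = 12 gives t_{12} = -82.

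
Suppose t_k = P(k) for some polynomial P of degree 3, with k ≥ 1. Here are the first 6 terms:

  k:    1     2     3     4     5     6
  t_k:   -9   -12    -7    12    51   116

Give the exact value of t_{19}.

1st diffs: -3, 5, 19, 39, 65.
2nd diffs: 8, 14, 20, 26.
3rd diffs: 6, 6, 6 (constant).
So t_k = k^3 - 2k^2 - 4k - 4.
Evaluating at k = 19 gives t_{19} = 6057.

6057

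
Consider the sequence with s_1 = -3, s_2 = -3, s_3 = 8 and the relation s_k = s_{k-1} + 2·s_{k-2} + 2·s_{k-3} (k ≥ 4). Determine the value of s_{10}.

s_4 = -4; s_5 = 6; s_6 = 14; s_7 = 18; s_8 = 58; s_9 = 122; s_{10} = 274.

274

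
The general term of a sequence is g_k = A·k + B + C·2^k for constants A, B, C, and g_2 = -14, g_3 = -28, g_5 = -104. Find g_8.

-782

Write the equations: 2A + B + 4C = -14; 3A + B + 8C = -28; 5A + B + 32C = -104.
Subtracting the first from the second: A + 4C = -14.
Subtracting the second from the third: 2A + 24C = -76.
Solving: C = -3, A = -2, then B = 2.
Hence g_8 = -2·8 + 2 + (-3)·256 = -782.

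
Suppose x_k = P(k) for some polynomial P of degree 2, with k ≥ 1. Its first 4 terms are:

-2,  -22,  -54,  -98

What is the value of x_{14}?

-1198

1st diffs: -20, -32, -44.
2nd diffs: -12, -12 (constant).
So x_k = -6k^2 - 2k + 6.
Evaluating at k = 14 gives x_{14} = -1198.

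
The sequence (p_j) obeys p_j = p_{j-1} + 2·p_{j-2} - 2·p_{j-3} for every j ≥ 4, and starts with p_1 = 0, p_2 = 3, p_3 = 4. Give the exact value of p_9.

60

p_4 = 10;  p_5 = 12;  p_6 = 24;  p_7 = 28;  p_8 = 52;  p_9 = 60.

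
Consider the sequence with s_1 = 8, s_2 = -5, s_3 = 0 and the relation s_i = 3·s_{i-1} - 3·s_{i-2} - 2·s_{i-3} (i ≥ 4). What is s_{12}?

-2304

Step forward from the initial values:
s_4 = -1  s_5 = 7  s_6 = 24  s_7 = 53  s_8 = 73  s_9 = 12  s_{10} = -289  s_{11} = -1049  s_{12} = -2304.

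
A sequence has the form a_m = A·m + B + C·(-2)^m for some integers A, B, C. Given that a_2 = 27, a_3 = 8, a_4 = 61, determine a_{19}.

-1048472

Plug in m = 2, 3, 4: 2A + B + 4C = 27; 3A + B - 8C = 8; 4A + B + 16C = 61.
Subtracting the first from the second: A - 12C = -19.
Subtracting the second from the third: A + 24C = 53.
Solving: C = 2, A = 5, then B = 9.
Hence a_{19} = 5·19 + 9 + 2·(-524288) = -1048472.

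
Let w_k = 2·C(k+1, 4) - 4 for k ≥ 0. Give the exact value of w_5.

C(6, 4) = 15, so w_5 = 26.

26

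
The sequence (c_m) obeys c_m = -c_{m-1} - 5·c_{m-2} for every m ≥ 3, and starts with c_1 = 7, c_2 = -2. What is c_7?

Step forward from the initial values:
c_3 = -33, c_4 = 43, c_5 = 122, c_6 = -337, c_7 = -273.

-273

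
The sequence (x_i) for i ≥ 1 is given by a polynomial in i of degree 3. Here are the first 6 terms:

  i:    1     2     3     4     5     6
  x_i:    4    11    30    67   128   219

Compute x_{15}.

1st diffs: 7, 19, 37, 61, 91.
2nd diffs: 12, 18, 24, 30.
3rd diffs: 6, 6, 6 (constant).
Newton forward-difference form: x_i = 4 + 7·C(i-1,1) + 12·C(i-1,2) + 6·C(i-1,3).
At i = 15: i-1 = 14, so x_{15} = 4 + 98 + 1092 + 2184 = 3378.

3378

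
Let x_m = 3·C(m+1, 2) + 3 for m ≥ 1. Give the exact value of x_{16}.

C(17, 2) = 136, so x_{16} = 411.

411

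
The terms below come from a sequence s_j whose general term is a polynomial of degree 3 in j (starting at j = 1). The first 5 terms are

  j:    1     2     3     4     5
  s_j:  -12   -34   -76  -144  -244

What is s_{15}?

-4324

1st diffs: -22, -42, -68, -100.
2nd diffs: -20, -26, -32.
3rd diffs: -6, -6 (constant).
Newton forward-difference form: s_j = -12 + (-22)·C(j-1,1) + (-20)·C(j-1,2) + (-6)·C(j-1,3).
At j = 15: j-1 = 14, so s_{15} = -12 - 308 - 1820 - 2184 = -4324.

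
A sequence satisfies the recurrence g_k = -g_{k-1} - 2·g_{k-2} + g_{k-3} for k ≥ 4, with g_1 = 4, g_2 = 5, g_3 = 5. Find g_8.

8

Iterate the recurrence:
g_4 = -11  g_5 = 6  g_6 = 21  g_7 = -44  g_8 = 8.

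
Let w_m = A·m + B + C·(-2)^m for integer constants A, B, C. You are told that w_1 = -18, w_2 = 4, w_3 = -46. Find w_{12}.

16352

Plug in m = 1, 2, 3: A + B - 2C = -18; 2A + B + 4C = 4; 3A + B - 8C = -46.
Subtracting the first from the second: A + 6C = 22.
Subtracting the second from the third: A - 12C = -50.
Solving: C = 4, A = -2, then B = -8.
Hence w_{12} = -2·12 + (-8) + 4·4096 = 16352.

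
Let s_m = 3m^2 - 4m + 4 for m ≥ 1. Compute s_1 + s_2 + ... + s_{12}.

Over m = 1..12: Σm = 78, Σm² = 650.
Total = (3)·650 + (-4)·78 + (4)·12 = 1686.

1686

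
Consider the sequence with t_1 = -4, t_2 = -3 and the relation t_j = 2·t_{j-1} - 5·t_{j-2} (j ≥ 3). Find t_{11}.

Step forward from the initial values:
t_3 = 14; t_4 = 43; t_5 = 16; t_6 = -183; t_7 = -446; t_8 = 23; t_9 = 2276; t_{10} = 4437; t_{11} = -2506.

-2506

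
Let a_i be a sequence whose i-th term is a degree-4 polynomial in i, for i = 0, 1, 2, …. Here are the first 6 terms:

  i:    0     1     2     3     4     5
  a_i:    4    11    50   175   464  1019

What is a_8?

1st diffs: 7, 39, 125, 289, 555.
2nd diffs: 32, 86, 164, 266.
3rd diffs: 54, 78, 102.
4th diffs: 24, 24 (constant).
Newton forward-difference form: a_i = 4 + 7·C(i,1) + 32·C(i,2) + 54·C(i,3) + 24·C(i,4).
At i = 8: i = 8, so a_8 = 4 + 56 + 896 + 3024 + 1680 = 5660.

5660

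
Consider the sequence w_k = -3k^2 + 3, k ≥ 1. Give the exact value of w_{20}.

-1197

w_{20} = -3·20^2 + 3 = -1197.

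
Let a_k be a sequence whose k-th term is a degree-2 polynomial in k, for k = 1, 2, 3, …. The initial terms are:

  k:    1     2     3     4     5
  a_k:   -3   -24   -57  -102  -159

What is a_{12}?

1st diffs: -21, -33, -45, -57.
2nd diffs: -12, -12, -12 (constant).
Newton forward-difference form: a_k = -3 + (-21)·C(k-1,1) + (-12)·C(k-1,2).
At k = 12: k-1 = 11, so a_{12} = -3 - 231 - 660 = -894.

-894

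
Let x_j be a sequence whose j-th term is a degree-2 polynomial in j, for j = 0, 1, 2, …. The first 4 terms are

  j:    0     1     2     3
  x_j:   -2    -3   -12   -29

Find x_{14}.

-744

1st diffs: -1, -9, -17.
2nd diffs: -8, -8 (constant).
So x_j = -4j^2 + 3j - 2.
Evaluating at j = 14 gives x_{14} = -744.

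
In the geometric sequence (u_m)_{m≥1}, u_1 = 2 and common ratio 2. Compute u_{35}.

34359738368

u_m = 2·2^(m-1).
u_{35} = 2·2^34 = 34359738368.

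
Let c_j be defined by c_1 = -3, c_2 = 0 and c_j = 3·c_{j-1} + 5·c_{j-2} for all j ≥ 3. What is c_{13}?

Applying the relation repeatedly:
c_3 = -15, c_4 = -45, c_5 = -210, …, c_{10} = -265905, c_{11} = -1114890, c_{12} = -4674195, c_{13} = -19597035.

-19597035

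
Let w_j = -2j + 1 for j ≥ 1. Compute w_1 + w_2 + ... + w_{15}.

Over j = 1..15: Σj = 120.
Total = (-2)·120 + (1)·15 = -225.

-225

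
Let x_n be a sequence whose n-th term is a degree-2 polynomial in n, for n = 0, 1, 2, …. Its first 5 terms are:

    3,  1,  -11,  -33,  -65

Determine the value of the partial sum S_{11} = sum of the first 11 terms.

1st diffs: -2, -12, -22, -32.
2nd diffs: -10, -10, -10 (constant).
Newton forward-difference form: x_n = 3 + (-2)·C(n,1) + (-10)·C(n,2).
Continuing: …, -107, -159, -221, -293, …, x_{10} = -467.
Summing n = 0..10 (11 terms) gives -1727.

-1727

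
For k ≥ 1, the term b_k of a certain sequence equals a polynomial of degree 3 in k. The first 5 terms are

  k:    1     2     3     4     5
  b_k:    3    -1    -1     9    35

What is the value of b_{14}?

1979

1st diffs: -4, 0, 10, 26.
2nd diffs: 4, 10, 16.
3rd diffs: 6, 6 (constant).
Newton forward-difference form: b_k = 3 + (-4)·C(k-1,1) + 4·C(k-1,2) + 6·C(k-1,3).
At k = 14: k-1 = 13, so b_{14} = 3 - 52 + 312 + 1716 = 1979.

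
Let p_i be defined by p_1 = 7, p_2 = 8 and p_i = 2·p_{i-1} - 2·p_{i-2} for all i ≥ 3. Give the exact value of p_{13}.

p_3 = 2  p_4 = -12  p_5 = -28  …  p_{10} = 128  p_{11} = 32  p_{12} = -192  p_{13} = -448.

-448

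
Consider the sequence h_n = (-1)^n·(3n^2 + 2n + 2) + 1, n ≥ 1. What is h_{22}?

1499

(-1)^22 = 1; 3n^2 + 2n + 2 at n=22 is 1498; so h_{22} = 1499.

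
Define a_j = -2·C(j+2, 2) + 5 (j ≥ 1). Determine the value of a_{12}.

-177

C(14, 2) = 91, so a_{12} = -177.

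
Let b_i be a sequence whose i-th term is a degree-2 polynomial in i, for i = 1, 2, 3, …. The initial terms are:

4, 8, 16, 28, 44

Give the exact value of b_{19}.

1st diffs: 4, 8, 12, 16.
2nd diffs: 4, 4, 4 (constant).
Newton forward-difference form: b_i = 4 + 4·C(i-1,1) + 4·C(i-1,2).
At i = 19: i-1 = 18, so b_{19} = 4 + 72 + 612 = 688.

688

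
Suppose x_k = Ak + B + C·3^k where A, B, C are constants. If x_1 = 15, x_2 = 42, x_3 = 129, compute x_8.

Plug in k = 1, 2, 3: A + B + 3C = 15; 2A + B + 9C = 42; 3A + B + 27C = 129.
Subtracting the first from the second: A + 6C = 27.
Subtracting the second from the third: A + 18C = 87.
Solving: C = 5, A = -3, then B = 3.
Hence x_8 = -3·8 + 3 + 5·6561 = 32784.

32784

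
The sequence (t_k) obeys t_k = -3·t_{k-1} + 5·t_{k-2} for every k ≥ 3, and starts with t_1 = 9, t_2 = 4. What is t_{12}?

Step forward from the initial values:
t_3 = 33; t_4 = -79; t_5 = 402; t_6 = -1601; t_7 = 6813; t_8 = -28444; t_9 = 119397; t_{10} = -500411; t_{11} = 2098218; t_{12} = -8796709.

-8796709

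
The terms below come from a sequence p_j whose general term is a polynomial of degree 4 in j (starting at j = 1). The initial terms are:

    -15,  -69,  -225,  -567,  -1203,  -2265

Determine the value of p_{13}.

1st diffs: -54, -156, -342, -636, -1062.
2nd diffs: -102, -186, -294, -426.
3rd diffs: -84, -108, -132.
4th diffs: -24, -24 (constant).
Newton forward-difference form: p_j = -15 + (-54)·C(j-1,1) + (-102)·C(j-1,2) + (-84)·C(j-1,3) + (-24)·C(j-1,4).
At j = 13: j-1 = 12, so p_{13} = -15 - 648 - 6732 - 18480 - 11880 = -37755.

-37755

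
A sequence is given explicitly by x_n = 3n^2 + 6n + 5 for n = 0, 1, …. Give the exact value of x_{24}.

x_{24} = 3·24^2 + 6·24 + 5 = 1877.

1877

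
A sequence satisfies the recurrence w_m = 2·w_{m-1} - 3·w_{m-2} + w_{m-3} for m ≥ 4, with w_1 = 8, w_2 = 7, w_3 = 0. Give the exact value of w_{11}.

w_4 = -13; w_5 = -19; w_6 = 1; w_7 = 46; w_8 = 70; w_9 = 3; w_{10} = -158; w_{11} = -255.

-255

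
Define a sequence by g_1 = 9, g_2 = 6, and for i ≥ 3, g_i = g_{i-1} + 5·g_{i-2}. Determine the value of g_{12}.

384321

Applying the relation repeatedly:
g_3 = 51; g_4 = 81; g_5 = 336; g_6 = 741; g_7 = 2421; g_8 = 6126; g_9 = 18231; g_{10} = 48861; g_{11} = 140016; g_{12} = 384321.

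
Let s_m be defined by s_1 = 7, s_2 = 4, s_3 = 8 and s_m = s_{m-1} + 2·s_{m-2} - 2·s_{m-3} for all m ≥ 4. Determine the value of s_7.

Step forward from the initial values:
s_4 = 2  s_5 = 10  s_6 = -2  s_7 = 14.

14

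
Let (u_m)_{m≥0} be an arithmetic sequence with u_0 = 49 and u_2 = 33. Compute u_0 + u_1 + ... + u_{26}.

-1485

Common difference d = (33 - 49) / (2 - 0) = -8.
u_m = 49 + (m - 0)·(-8).
u_{26} = -159; S = 27·(49 + (-159))/2 = -1485.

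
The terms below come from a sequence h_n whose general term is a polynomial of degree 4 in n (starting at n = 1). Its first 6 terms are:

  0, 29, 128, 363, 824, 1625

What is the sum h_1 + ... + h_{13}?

100360

1st diffs: 29, 99, 235, 461, 801.
2nd diffs: 70, 136, 226, 340.
3rd diffs: 66, 90, 114.
4th diffs: 24, 24 (constant).
Newton forward-difference form: h_n = 29·C(n-1,1) + 70·C(n-1,2) + 66·C(n-1,3) + 24·C(n-1,4).
Continuing: …, 2904, 4823, 7568, 11349, …, h_{13} = 31368.
Summing n = 1..13 (13 terms) gives 100360.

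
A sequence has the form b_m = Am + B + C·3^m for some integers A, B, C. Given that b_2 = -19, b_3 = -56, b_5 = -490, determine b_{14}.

-9565951

Write the equations: 2A + B + 9C = -19; 3A + B + 27C = -56; 5A + B + 243C = -490.
Subtracting the first from the second: A + 18C = -37.
Subtracting the second from the third: 2A + 216C = -434.
Solving: C = -2, A = -1, then B = 1.
So b_m = -1·m + 1 + (-2)·3^m; at m=14 this is -9565951.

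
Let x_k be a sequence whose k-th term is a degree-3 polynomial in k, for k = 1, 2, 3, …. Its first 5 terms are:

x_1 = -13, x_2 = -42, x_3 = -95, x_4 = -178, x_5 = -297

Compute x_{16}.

-5698

1st diffs: -29, -53, -83, -119.
2nd diffs: -24, -30, -36.
3rd diffs: -6, -6 (constant).
Newton forward-difference form: x_k = -13 + (-29)·C(k-1,1) + (-24)·C(k-1,2) + (-6)·C(k-1,3).
At k = 16: k-1 = 15, so x_{16} = -13 - 435 - 2520 - 2730 = -5698.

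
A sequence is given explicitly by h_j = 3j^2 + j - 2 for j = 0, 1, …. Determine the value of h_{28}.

h_{28} = 3·28^2 + 1·28 - 2 = 2378.

2378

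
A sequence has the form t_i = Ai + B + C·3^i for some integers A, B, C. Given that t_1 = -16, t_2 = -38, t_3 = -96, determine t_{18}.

At i = 1, 2, 3: A + B + 3C = -16; 2A + B + 9C = -38; 3A + B + 27C = -96.
Subtracting the first from the second: A + 6C = -22.
Subtracting the second from the third: A + 18C = -58.
Solving: C = -3, A = -4, then B = -3.
Therefore t_{18} = -72 + (-3) + (-3)·387420489 = -1162261542.

-1162261542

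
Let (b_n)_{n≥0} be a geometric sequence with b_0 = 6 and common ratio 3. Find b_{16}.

b_n = 6·3^(n-0).
b_{16} = 6·3^16 = 258280326.

258280326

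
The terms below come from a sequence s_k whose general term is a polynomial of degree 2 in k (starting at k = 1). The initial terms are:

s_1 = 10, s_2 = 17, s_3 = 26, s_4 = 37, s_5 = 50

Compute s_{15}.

290

1st diffs: 7, 9, 11, 13.
2nd diffs: 2, 2, 2 (constant).
So s_k = k^2 + 4k + 5.
Evaluating at k = 15 gives s_{15} = 290.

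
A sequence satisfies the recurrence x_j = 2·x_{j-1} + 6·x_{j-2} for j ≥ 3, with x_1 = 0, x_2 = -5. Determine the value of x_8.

Iterate the recurrence:
x_3 = -10  x_4 = -50  x_5 = -160  x_6 = -620  x_7 = -2200  x_8 = -8120.

-8120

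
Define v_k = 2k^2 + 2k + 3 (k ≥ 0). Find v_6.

87

v_6 = 2·6^2 + 2·6 + 3 = 87.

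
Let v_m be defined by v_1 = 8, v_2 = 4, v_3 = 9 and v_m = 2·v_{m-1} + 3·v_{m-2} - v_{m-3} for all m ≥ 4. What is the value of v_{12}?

Iterate the recurrence:
v_4 = 22  v_5 = 67  v_6 = 191  v_7 = 561  v_8 = 1628  v_9 = 4748  v_{10} = 13819  v_{11} = 40254  v_{12} = 117217.

117217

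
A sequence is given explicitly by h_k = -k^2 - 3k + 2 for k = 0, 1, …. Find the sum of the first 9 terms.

-294

Over k = 0..8: Σk = 36, Σk² = 204.
Total = (-1)·204 + (-3)·36 + (2)·9 = -294.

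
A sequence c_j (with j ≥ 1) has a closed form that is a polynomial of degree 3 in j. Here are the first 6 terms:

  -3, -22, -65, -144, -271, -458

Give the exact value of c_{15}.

1st diffs: -19, -43, -79, -127, -187.
2nd diffs: -24, -36, -48, -60.
3rd diffs: -12, -12, -12 (constant).
Newton forward-difference form: c_j = -3 + (-19)·C(j-1,1) + (-24)·C(j-1,2) + (-12)·C(j-1,3).
At j = 15: j-1 = 14, so c_{15} = -3 - 266 - 2184 - 4368 = -6821.

-6821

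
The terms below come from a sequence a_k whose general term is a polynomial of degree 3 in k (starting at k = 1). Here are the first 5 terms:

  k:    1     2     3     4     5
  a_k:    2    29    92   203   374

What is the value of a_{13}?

5342

1st diffs: 27, 63, 111, 171.
2nd diffs: 36, 48, 60.
3rd diffs: 12, 12 (constant).
Newton forward-difference form: a_k = 2 + 27·C(k-1,1) + 36·C(k-1,2) + 12·C(k-1,3).
At k = 13: k-1 = 12, so a_{13} = 2 + 324 + 2376 + 2640 = 5342.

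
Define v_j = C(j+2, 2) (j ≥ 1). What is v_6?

28

C(8, 2) = 28, so v_6 = 28.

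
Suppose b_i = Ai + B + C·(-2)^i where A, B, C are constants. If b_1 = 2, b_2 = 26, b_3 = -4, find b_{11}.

Write the equations: A + B - 2C = 2; 2A + B + 4C = 26; 3A + B - 8C = -4.
Subtracting the first from the second: A + 6C = 24.
Subtracting the second from the third: A - 12C = -30.
Solving: C = 3, A = 6, then B = 2.
Therefore b_{11} = 66 + 2 + 3·(-2048) = -6076.

-6076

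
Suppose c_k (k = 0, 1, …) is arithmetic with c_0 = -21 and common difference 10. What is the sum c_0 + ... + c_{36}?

5883

c_k = -21 + (k - 0)·10.
c_{36} = 339; S = 37·(-21 + 339)/2 = 5883.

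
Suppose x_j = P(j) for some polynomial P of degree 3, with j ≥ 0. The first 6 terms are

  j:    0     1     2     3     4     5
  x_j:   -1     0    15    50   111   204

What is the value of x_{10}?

1st diffs: 1, 15, 35, 61, 93.
2nd diffs: 14, 20, 26, 32.
3rd diffs: 6, 6, 6 (constant).
So x_j = j^3 + 4j^2 - 4j - 1.
Evaluating at j = 10 gives x_{10} = 1359.

1359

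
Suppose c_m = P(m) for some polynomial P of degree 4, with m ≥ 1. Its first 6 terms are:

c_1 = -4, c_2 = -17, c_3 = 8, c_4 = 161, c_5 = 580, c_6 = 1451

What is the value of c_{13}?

45908

1st diffs: -13, 25, 153, 419, 871.
2nd diffs: 38, 128, 266, 452.
3rd diffs: 90, 138, 186.
4th diffs: 48, 48 (constant).
Newton forward-difference form: c_m = -4 + (-13)·C(m-1,1) + 38·C(m-1,2) + 90·C(m-1,3) + 48·C(m-1,4).
At m = 13: m-1 = 12, so c_{13} = -4 - 156 + 2508 + 19800 + 23760 = 45908.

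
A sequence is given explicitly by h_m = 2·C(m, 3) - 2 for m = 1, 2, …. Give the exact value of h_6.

C(6, 3) = 20, so h_6 = 38.

38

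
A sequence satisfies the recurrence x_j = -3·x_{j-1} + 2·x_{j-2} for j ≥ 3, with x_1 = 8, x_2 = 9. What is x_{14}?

Applying the relation repeatedly:
x_3 = -11; x_4 = 51; x_5 = -175; …; x_{11} = -359015; x_{12} = 1278651; x_{13} = -4553983; x_{14} = 16219251.

16219251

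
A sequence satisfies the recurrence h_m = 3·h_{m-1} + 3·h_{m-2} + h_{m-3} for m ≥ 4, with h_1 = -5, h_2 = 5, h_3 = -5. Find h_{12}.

-307805

Iterate the recurrence:
h_4 = -5  h_5 = -25  h_6 = -95  h_7 = -365  h_8 = -1405  h_9 = -5405  h_{10} = -20795  h_{11} = -80005  h_{12} = -307805.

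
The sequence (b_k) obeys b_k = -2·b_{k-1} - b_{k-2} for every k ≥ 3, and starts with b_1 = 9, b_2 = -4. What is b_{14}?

Iterate the recurrence:
b_3 = -1, b_4 = 6, b_5 = -11, …, b_{11} = -41, b_{12} = 46, b_{13} = -51, b_{14} = 56.
(Characteristic roots are -1 and -1.)

56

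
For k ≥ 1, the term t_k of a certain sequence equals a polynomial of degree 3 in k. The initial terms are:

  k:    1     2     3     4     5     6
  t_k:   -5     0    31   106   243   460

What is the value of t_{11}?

3375

1st diffs: 5, 31, 75, 137, 217.
2nd diffs: 26, 44, 62, 80.
3rd diffs: 18, 18, 18 (constant).
So t_k = 3k^3 - 5k^2 - k - 2.
Evaluating at k = 11 gives t_{11} = 3375.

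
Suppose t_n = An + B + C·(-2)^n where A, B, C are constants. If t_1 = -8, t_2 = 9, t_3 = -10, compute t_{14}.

32829

The three given values yield: A + B - 2C = -8; 2A + B + 4C = 9; 3A + B - 8C = -10.
Subtracting the first from the second: A + 6C = 17.
Subtracting the second from the third: A - 12C = -19.
Solving: C = 2, A = 5, then B = -9.
So t_n = 5·n + (-9) + 2·(-2)^n; at n=14 this is 32829.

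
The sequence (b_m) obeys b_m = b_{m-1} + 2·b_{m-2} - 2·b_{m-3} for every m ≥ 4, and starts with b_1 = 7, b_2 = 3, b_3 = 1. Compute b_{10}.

-147

Compute successive terms:
b_4 = -7, b_5 = -11, b_6 = -27, b_7 = -35, b_8 = -67, b_9 = -83, b_{10} = -147.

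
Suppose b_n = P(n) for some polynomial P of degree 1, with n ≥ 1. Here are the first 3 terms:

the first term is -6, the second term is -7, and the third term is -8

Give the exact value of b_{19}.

-24

1st diffs: -1, -1 (constant).
So b_n = -n - 5.
Evaluating at n = 19 gives b_{19} = -24.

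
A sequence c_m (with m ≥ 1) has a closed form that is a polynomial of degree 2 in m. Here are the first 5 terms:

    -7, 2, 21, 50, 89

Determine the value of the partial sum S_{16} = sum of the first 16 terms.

1st diffs: 9, 19, 29, 39.
2nd diffs: 10, 10, 10 (constant).
Newton forward-difference form: c_m = -7 + 9·C(m-1,1) + 10·C(m-1,2).
Continuing: …, 138, 197, 266, 345, …, c_{16} = 1178.
Summing m = 1..16 (16 terms) gives 6568.

6568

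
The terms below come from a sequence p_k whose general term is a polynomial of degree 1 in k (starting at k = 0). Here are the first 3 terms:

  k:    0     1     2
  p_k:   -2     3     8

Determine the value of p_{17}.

1st diffs: 5, 5 (constant).
So p_k = 5k - 2.
Evaluating at k = 17 gives p_{17} = 83.

83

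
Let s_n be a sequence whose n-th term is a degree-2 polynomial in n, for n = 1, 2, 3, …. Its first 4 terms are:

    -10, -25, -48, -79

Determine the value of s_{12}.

1st diffs: -15, -23, -31.
2nd diffs: -8, -8 (constant).
Newton forward-difference form: s_n = -10 + (-15)·C(n-1,1) + (-8)·C(n-1,2).
At n = 12: n-1 = 11, so s_{12} = -10 - 165 - 440 = -615.

-615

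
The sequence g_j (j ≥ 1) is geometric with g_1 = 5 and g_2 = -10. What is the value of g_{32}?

Common ratio r = -2.
g_j = 5·(-2)^(j-1).
g_{32} = 5·(-2)^31 = -10737418240.

-10737418240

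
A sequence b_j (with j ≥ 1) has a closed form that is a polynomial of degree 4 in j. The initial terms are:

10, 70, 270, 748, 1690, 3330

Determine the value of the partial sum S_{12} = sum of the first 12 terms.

1st diffs: 60, 200, 478, 942, 1640.
2nd diffs: 140, 278, 464, 698.
3rd diffs: 138, 186, 234.
4th diffs: 48, 48 (constant).
Newton forward-difference form: b_j = 10 + 60·C(j-1,1) + 140·C(j-1,2) + 138·C(j-1,3) + 48·C(j-1,4).
Continuing: …, 5950, 9880, 15498, 23230, …, b_{12} = 46980.
Summing j = 1..12 (12 terms) gives 141206.

141206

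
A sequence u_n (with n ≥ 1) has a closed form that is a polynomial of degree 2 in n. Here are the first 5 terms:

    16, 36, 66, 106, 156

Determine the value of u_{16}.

1366

1st diffs: 20, 30, 40, 50.
2nd diffs: 10, 10, 10 (constant).
Newton forward-difference form: u_n = 16 + 20·C(n-1,1) + 10·C(n-1,2).
At n = 16: n-1 = 15, so u_{16} = 16 + 300 + 1050 = 1366.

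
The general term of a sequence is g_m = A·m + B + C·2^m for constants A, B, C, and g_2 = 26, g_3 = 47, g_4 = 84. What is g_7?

547

The three given values yield: 2A + B + 4C = 26; 3A + B + 8C = 47; 4A + B + 16C = 84.
Subtracting the first from the second: A + 4C = 21.
Subtracting the second from the third: A + 8C = 37.
Solving: C = 4, A = 5, then B = 0.
Therefore g_7 = 35 + 0 + 4·128 = 547.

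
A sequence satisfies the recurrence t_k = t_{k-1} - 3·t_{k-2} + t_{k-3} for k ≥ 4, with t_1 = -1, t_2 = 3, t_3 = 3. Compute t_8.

-3

t_4 = -7; t_5 = -13; t_6 = 11; t_7 = 43; t_8 = -3.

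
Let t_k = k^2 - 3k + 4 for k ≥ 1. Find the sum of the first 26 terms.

Over k = 1..26: Σk = 351, Σk² = 6201.
Total = (1)·6201 + (-3)·351 + (4)·26 = 5252.

5252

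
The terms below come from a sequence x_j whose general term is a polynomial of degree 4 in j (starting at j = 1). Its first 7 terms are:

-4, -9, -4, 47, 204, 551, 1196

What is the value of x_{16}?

50111

1st diffs: -5, 5, 51, 157, 347, 645.
2nd diffs: 10, 46, 106, 190, 298.
3rd diffs: 36, 60, 84, 108.
4th diffs: 24, 24, 24 (constant).
Newton forward-difference form: x_j = -4 + (-5)·C(j-1,1) + 10·C(j-1,2) + 36·C(j-1,3) + 24·C(j-1,4).
At j = 16: j-1 = 15, so x_{16} = -4 - 75 + 1050 + 16380 + 32760 = 50111.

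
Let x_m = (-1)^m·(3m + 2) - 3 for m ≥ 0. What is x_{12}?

35

(-1)^12 = 1; 3m + 2 at m=12 is 38; so x_{12} = 35.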